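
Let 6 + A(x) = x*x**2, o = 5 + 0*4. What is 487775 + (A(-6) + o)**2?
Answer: 534864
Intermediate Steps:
o = 5 (o = 5 + 0 = 5)
A(x) = -6 + x**3 (A(x) = -6 + x*x**2 = -6 + x**3)
487775 + (A(-6) + o)**2 = 487775 + ((-6 + (-6)**3) + 5)**2 = 487775 + ((-6 - 216) + 5)**2 = 487775 + (-222 + 5)**2 = 487775 + (-217)**2 = 487775 + 47089 = 534864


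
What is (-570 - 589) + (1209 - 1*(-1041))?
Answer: 1091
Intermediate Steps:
(-570 - 589) + (1209 - 1*(-1041)) = -1159 + (1209 + 1041) = -1159 + 2250 = 1091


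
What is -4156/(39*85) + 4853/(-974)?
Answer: -20135639/3228810 ≈ -6.2362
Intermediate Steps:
-4156/(39*85) + 4853/(-974) = -4156/3315 + 4853*(-1/974) = -4156*1/3315 - 4853/974 = -4156/3315 - 4853/974 = -20135639/3228810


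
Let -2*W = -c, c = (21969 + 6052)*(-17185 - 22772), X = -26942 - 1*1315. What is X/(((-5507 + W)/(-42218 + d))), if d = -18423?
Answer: -3427065474/1119646111 ≈ -3.0608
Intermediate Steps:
X = -28257 (X = -26942 - 1315 = -28257)
c = -1119635097 (c = 28021*(-39957) = -1119635097)
W = -1119635097/2 (W = -(-1)*(-1119635097)/2 = -1/2*1119635097 = -1119635097/2 ≈ -5.5982e+8)
X/(((-5507 + W)/(-42218 + d))) = -28257*(-42218 - 18423)/(-5507 - 1119635097/2) = -28257/((-1119646111/2/(-60641))) = -28257/((-1119646111/2*(-1/60641))) = -28257/1119646111/121282 = -28257*121282/1119646111 = -3427065474/1119646111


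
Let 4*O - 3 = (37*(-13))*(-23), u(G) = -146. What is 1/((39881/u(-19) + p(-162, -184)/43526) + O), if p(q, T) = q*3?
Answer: 1588699/3961152943 ≈ 0.00040107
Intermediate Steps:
p(q, T) = 3*q
O = 5533/2 (O = ¾ + ((37*(-13))*(-23))/4 = ¾ + (-481*(-23))/4 = ¾ + (¼)*11063 = ¾ + 11063/4 = 5533/2 ≈ 2766.5)
1/((39881/u(-19) + p(-162, -184)/43526) + O) = 1/((39881/(-146) + (3*(-162))/43526) + 5533/2) = 1/((39881*(-1/146) - 486*1/43526) + 5533/2) = 1/((-39881/146 - 243/21763) + 5533/2) = 1/(-867965681/3177398 + 5533/2) = 1/(3961152943/1588699) = 1588699/3961152943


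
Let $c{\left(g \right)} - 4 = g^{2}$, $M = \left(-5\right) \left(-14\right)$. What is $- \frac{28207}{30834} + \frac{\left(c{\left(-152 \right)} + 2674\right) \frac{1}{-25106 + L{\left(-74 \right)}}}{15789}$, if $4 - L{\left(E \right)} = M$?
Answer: $- \frac{467141875531}{510611949603} \approx -0.91487$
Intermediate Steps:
$M = 70$
$L{\left(E \right)} = -66$ ($L{\left(E \right)} = 4 - 70 = -66$)
$c{\left(g \right)} = 4 + g^{2}$
$- \frac{28207}{30834} + \frac{\left(c{\left(-152 \right)} + 2674\right) \frac{1}{-25106 + L{\left(-74 \right)}}}{15789} = - \frac{28207}{30834} + \frac{\left(\left(4 + \left(-152\right)^{2}\right) + 2674\right) \frac{1}{-25106 - 66}}{15789} = \left(-28207\right) \frac{1}{30834} + \frac{\left(4 + 23104\right) + 2674}{-25172} \cdot \frac{1}{15789} = - \frac{28207}{30834} + \left(23108 + 2674\right) \left(- \frac{1}{25172}\right) \frac{1}{15789} = - \frac{28207}{30834} + 25782 \left(- \frac{1}{25172}\right) \frac{1}{15789} = - \frac{28207}{30834} - \frac{4297}{66240118} = - \frac{467141875531}{510611949603}$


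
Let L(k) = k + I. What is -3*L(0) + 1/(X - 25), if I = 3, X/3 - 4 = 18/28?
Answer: -1409/155 ≈ -9.0903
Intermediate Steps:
X = 195/14 (X = 12 + 3*(18/28) = 12 + 3*(18*(1/28)) = 12 + 3*(9/14) = 12 + 27/14 = 195/14 ≈ 13.929)
L(k) = 3 + k (L(k) = k + 3 = 3 + k)
-3*L(0) + 1/(X - 25) = -3*(3 + 0) + 1/(195/14 - 25) = -3*3 + 1/(-155/14) = -9 - 14/155 = -1409/155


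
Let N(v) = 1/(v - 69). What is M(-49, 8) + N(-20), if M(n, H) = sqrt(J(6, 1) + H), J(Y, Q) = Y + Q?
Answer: -1/89 + sqrt(15) ≈ 3.8617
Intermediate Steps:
N(v) = 1/(-69 + v)
J(Y, Q) = Q + Y
M(n, H) = sqrt(7 + H) (M(n, H) = sqrt((1 + 6) + H) = sqrt(7 + H))
M(-49, 8) + N(-20) = sqrt(7 + 8) + 1/(-69 - 20) = sqrt(15) + 1/(-89) = sqrt(15) - 1/89 = -1/89 + sqrt(15)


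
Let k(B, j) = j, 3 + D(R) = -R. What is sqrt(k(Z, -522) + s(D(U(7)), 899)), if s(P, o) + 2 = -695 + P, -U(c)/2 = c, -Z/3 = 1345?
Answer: 2*I*sqrt(302) ≈ 34.756*I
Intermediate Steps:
Z = -4035 (Z = -3*1345 = -4035)
U(c) = -2*c
D(R) = -3 - R
s(P, o) = -697 + P (s(P, o) = -2 + (-695 + P) = -697 + P)
sqrt(k(Z, -522) + s(D(U(7)), 899)) = sqrt(-522 + (-697 + (-3 - (-2)*7))) = sqrt(-522 + (-697 + (-3 - 1*(-14)))) = sqrt(-522 + (-697 + (-3 + 14))) = sqrt(-522 + (-697 + 11)) = sqrt(-522 - 686) = sqrt(-1208) = 2*I*sqrt(302)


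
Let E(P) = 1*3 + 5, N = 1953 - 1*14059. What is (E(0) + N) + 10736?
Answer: -1362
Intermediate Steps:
N = -12106 (N = 1953 - 14059 = -12106)
E(P) = 8 (E(P) = 3 + 5 = 8)
(E(0) + N) + 10736 = (8 - 12106) + 10736 = -12098 + 10736 = -1362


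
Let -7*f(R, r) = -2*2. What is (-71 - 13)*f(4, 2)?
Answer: -48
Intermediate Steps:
f(R, r) = 4/7 (f(R, r) = -(-2)*2/7 = -1/7*(-4) = 4/7)
(-71 - 13)*f(4, 2) = (-71 - 13)*(4/7) = -84*4/7 = -48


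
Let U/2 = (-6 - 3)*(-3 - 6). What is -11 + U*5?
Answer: 799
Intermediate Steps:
U = 162 (U = 2*((-6 - 3)*(-3 - 6)) = 2*(-9*(-9)) = 2*81 = 162)
-11 + U*5 = -11 + 162*5 = -11 + 810 = 799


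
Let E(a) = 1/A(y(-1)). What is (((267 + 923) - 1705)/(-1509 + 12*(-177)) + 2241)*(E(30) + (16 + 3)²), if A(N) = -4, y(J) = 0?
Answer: 979083677/1211 ≈ 8.0849e+5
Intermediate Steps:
E(a) = -¼ (E(a) = 1/(-4) = -¼)
(((267 + 923) - 1705)/(-1509 + 12*(-177)) + 2241)*(E(30) + (16 + 3)²) = (((267 + 923) - 1705)/(-1509 + 12*(-177)) + 2241)*(-¼ + (16 + 3)²) = ((1190 - 1705)/(-1509 - 2124) + 2241)*(-¼ + 19²) = (-515/(-3633) + 2241)*(-¼ + 361) = (-515*(-1/3633) + 2241)*(1443/4) = (515/3633 + 2241)*(1443/4) = (8142068/3633)*(1443/4) = 979083677/1211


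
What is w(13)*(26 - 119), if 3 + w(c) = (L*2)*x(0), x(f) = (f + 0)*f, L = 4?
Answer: 279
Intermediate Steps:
x(f) = f² (x(f) = f*f = f²)
w(c) = -3 (w(c) = -3 + (4*2)*0² = -3 + 8*0 = -3 + 0 = -3)
w(13)*(26 - 119) = -3*(26 - 119) = -3*(-93) = 279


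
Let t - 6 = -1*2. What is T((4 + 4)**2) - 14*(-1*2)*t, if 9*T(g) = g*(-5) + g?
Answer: 752/9 ≈ 83.556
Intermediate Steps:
t = 4 (t = 6 - 1*2 = 6 - 2 = 4)
T(g) = -4*g/9 (T(g) = (g*(-5) + g)/9 = (-5*g + g)/9 = (-4*g)/9 = -4*g/9)
T((4 + 4)**2) - 14*(-1*2)*t = -4*(4 + 4)**2/9 - 14*(-1*2)*4 = -4/9*8**2 - (-28)*4 = -4/9*64 - 14*(-8) = -256/9 + 112 = 752/9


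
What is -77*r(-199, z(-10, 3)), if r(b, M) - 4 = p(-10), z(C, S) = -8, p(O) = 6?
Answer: -770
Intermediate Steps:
r(b, M) = 10 (r(b, M) = 4 + 6 = 10)
-77*r(-199, z(-10, 3)) = -77*10 = -770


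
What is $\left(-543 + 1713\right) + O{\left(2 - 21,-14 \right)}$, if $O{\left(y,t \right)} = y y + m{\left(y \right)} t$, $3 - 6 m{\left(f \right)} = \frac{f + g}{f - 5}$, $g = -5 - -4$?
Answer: $\frac{27467}{18} \approx 1525.9$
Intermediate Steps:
$g = -1$ ($g = -5 + 4 = -1$)
$m{\left(f \right)} = \frac{1}{2} - \frac{-1 + f}{6 \left(-5 + f\right)}$ ($m{\left(f \right)} = \frac{1}{2} - \frac{\left(f - 1\right) \frac{1}{f - 5}}{6} = \frac{1}{2} - \frac{\left(-1 + f\right) \frac{1}{-5 + f}}{6} = \frac{1}{2} - \frac{\frac{1}{-5 + f} \left(-1 + f\right)}{6} = \frac{1}{2} - \frac{-1 + f}{6 \left(-5 + f\right)}$)
$O{\left(y,t \right)} = y^{2} + \frac{t \left(-7 + y\right)}{3 \left(-5 + y\right)}$ ($O{\left(y,t \right)} = y y + \frac{-7 + y}{3 \left(-5 + y\right)} t = y^{2} + \frac{t \left(-7 + y\right)}{3 \left(-5 + y\right)}$)
$\left(-543 + 1713\right) + O{\left(2 - 21,-14 \right)} = \left(-543 + 1713\right) + \frac{- 14 \left(-7 + \left(2 - 21\right)\right) + 3 \left(2 - 21\right)^{2} \left(-5 + \left(2 - 21\right)\right)}{3 \left(-5 + \left(2 - 21\right)\right)} = 1170 + \frac{- 14 \left(-7 + \left(2 - 21\right)\right) + 3 \left(2 - 21\right)^{2} \left(-5 + \left(2 - 21\right)\right)}{3 \left(-5 + \left(2 - 21\right)\right)} = 1170 + \frac{- 14 \left(-7 - 19\right) + 3 \left(-19\right)^{2} \left(-5 - 19\right)}{3 \left(-5 - 19\right)} = 1170 + \frac{\left(-14\right) \left(-26\right) + 3 \cdot 361 \left(-24\right)}{3 \left(-24\right)} = 1170 + \frac{1}{3} \left(- \frac{1}{24}\right) \left(364 - 25992\right) = 1170 + \frac{1}{3} \left(- \frac{1}{24}\right) \left(-25628\right) = 1170 + \frac{6407}{18} = \frac{27467}{18}$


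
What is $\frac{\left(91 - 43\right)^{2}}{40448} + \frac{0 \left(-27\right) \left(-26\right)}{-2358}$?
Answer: $\frac{9}{158} \approx 0.056962$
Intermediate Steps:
$\frac{\left(91 - 43\right)^{2}}{40448} + \frac{0 \left(-27\right) \left(-26\right)}{-2358} = 48^{2} \cdot \frac{1}{40448} + 0 \left(-26\right) \left(- \frac{1}{2358}\right) = 2304 \cdot \frac{1}{40448} + 0 \left(- \frac{1}{2358}\right) = \frac{9}{158} + 0 = \frac{9}{158}$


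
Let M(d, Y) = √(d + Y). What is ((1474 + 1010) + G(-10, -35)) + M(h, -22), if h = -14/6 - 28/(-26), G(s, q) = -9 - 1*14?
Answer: 2461 + I*√35373/39 ≈ 2461.0 + 4.8225*I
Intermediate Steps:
G(s, q) = -23 (G(s, q) = -9 - 14 = -23)
h = -49/39 (h = -14*⅙ - 28*(-1/26) = -7/3 + 14/13 = -49/39 ≈ -1.2564)
M(d, Y) = √(Y + d)
((1474 + 1010) + G(-10, -35)) + M(h, -22) = ((1474 + 1010) - 23) + √(-22 - 49/39) = (2484 - 23) + √(-907/39) = 2461 + I*√35373/39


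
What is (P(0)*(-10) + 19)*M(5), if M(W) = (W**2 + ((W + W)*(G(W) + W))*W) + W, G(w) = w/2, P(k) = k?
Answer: 7695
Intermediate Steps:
G(w) = w/2 (G(w) = w*(1/2) = w/2)
M(W) = W + W**2 + 3*W**3 (M(W) = (W**2 + ((W + W)*(W/2 + W))*W) + W = (W**2 + ((2*W)*(3*W/2))*W) + W = (W**2 + (3*W**2)*W) + W = (W**2 + 3*W**3) + W = W + W**2 + 3*W**3)
(P(0)*(-10) + 19)*M(5) = (0*(-10) + 19)*(5*(1 + 5 + 3*5**2)) = (0 + 19)*(5*(1 + 5 + 3*25)) = 19*(5*(1 + 5 + 75)) = 19*(5*81) = 19*405 = 7695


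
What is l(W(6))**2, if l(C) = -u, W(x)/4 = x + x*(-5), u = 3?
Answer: 9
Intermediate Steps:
W(x) = -16*x (W(x) = 4*(x + x*(-5)) = 4*(x - 5*x) = 4*(-4*x) = -16*x)
l(C) = -3 (l(C) = -1*3 = -3)
l(W(6))**2 = (-3)**2 = 9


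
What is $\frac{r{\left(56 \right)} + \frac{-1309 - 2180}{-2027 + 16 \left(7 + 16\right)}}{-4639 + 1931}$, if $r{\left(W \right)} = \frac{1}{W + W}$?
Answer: $- \frac{18687}{23960384} \approx -0.00077991$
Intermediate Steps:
$r{\left(W \right)} = \frac{1}{2 W}$
$\frac{r{\left(56 \right)} + \frac{-1309 - 2180}{-2027 + 16 \left(7 + 16\right)}}{-4639 + 1931} = \frac{\frac{1}{2 \cdot 56} + \frac{-1309 - 2180}{-2027 + 16 \left(7 + 16\right)}}{-4639 + 1931} = \frac{\frac{1}{2} \cdot \frac{1}{56} - \frac{3489}{-2027 + 16 \cdot 23}}{-2708} = \left(\frac{1}{112} - \frac{3489}{-2027 + 368}\right) \left(- \frac{1}{2708}\right) = \left(\frac{1}{112} - \frac{3489}{-1659}\right) \left(- \frac{1}{2708}\right) = \left(\frac{1}{112} - - \frac{1163}{553}\right) \left(- \frac{1}{2708}\right) = \left(\frac{1}{112} + \frac{1163}{553}\right) \left(- \frac{1}{2708}\right) = \frac{18687}{8848} \left(- \frac{1}{2708}\right) = - \frac{18687}{23960384}$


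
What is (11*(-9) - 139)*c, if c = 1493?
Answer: -355334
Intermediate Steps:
(11*(-9) - 139)*c = (11*(-9) - 139)*1493 = (-99 - 139)*1493 = -238*1493 = -355334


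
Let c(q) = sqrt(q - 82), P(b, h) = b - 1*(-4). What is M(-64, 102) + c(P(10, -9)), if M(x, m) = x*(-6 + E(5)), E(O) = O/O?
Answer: 320 + 2*I*sqrt(17) ≈ 320.0 + 8.2462*I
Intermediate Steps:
P(b, h) = 4 + b (P(b, h) = b + 4 = 4 + b)
E(O) = 1
M(x, m) = -5*x (M(x, m) = x*(-6 + 1) = x*(-5) = -5*x)
c(q) = sqrt(-82 + q)
M(-64, 102) + c(P(10, -9)) = -5*(-64) + sqrt(-82 + (4 + 10)) = 320 + sqrt(-82 + 14) = 320 + sqrt(-68) = 320 + 2*I*sqrt(17)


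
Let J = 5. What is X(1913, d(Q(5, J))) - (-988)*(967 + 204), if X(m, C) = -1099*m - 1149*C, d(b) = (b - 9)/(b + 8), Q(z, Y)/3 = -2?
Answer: -1873643/2 ≈ -9.3682e+5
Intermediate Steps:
Q(z, Y) = -6 (Q(z, Y) = 3*(-2) = -6)
d(b) = (-9 + b)/(8 + b)
X(m, C) = -1149*C - 1099*m
X(1913, d(Q(5, J))) - (-988)*(967 + 204) = (-1149*(-9 - 6)/(8 - 6) - 1099*1913) - (-988)*(967 + 204) = (-1149*(-15)/2 - 2102387) - (-988)*1171 = (-1149*(-15)/2 - 2102387) - 1*(-1156948) = (-1149*(-15/2) - 2102387) + 1156948 = (17235/2 - 2102387) + 1156948 = -4187539/2 + 1156948 = -1873643/2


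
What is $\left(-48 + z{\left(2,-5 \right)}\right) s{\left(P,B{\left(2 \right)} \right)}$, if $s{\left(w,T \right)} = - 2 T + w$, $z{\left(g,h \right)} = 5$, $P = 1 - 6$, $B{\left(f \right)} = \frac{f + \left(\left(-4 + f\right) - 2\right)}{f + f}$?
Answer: $172$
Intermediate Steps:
$B{\left(f \right)} = \frac{-6 + 2 f}{2 f}$ ($B{\left(f \right)} = \frac{f + \left(-6 + f\right)}{2 f} = \left(-6 + 2 f\right) \frac{1}{2 f} = \frac{-6 + 2 f}{2 f}$)
$P = -5$ ($P = 1 - 6 = -5$)
$s{\left(w,T \right)} = w - 2 T$
$\left(-48 + z{\left(2,-5 \right)}\right) s{\left(P,B{\left(2 \right)} \right)} = \left(-48 + 5\right) \left(-5 - 2 \frac{-3 + 2}{2}\right) = - 43 \left(-5 - 2 \cdot \frac{1}{2} \left(-1\right)\right) = - 43 \left(-5 - -1\right) = - 43 \left(-5 + 1\right) = \left(-43\right) \left(-4\right) = 172$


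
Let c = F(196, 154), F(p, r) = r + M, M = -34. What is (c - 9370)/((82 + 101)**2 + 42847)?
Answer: -4625/38168 ≈ -0.12117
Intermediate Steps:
F(p, r) = -34 + r (F(p, r) = r - 34 = -34 + r)
c = 120 (c = -34 + 154 = 120)
(c - 9370)/((82 + 101)**2 + 42847) = (120 - 9370)/((82 + 101)**2 + 42847) = -9250/(183**2 + 42847) = -9250/(33489 + 42847) = -9250/76336 = -9250*1/76336 = -4625/38168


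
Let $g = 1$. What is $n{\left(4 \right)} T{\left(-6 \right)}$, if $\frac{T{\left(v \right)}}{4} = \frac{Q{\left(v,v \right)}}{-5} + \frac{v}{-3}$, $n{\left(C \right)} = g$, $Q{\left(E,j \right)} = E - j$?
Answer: $8$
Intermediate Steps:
$n{\left(C \right)} = 1$
$T{\left(v \right)} = - \frac{4 v}{3}$ ($T{\left(v \right)} = 4 \left(\frac{v - v}{-5} + \frac{v}{-3}\right) = 4 \left(0 \left(- \frac{1}{5}\right) + v \left(- \frac{1}{3}\right)\right) = 4 \left(0 - \frac{v}{3}\right) = 4 \left(- \frac{v}{3}\right) = - \frac{4 v}{3}$)
$n{\left(4 \right)} T{\left(-6 \right)} = 1 \left(\left(- \frac{4}{3}\right) \left(-6\right)\right) = 1 \cdot 8 = 8$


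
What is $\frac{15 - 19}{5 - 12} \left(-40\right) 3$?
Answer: $- \frac{480}{7} \approx -68.571$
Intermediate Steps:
$\frac{15 - 19}{5 - 12} \left(-40\right) 3 = - \frac{4}{-7} \left(-40\right) 3 = \left(-4\right) \left(- \frac{1}{7}\right) \left(-40\right) 3 = \frac{4}{7} \left(-40\right) 3 = \left(- \frac{160}{7}\right) 3 = - \frac{480}{7}$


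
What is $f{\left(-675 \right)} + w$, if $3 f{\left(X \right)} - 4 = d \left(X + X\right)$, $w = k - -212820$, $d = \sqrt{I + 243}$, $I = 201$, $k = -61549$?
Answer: $\frac{453817}{3} - 900 \sqrt{111} \approx 1.4179 \cdot 10^{5}$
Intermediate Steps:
$d = 2 \sqrt{111}$ ($d = \sqrt{201 + 243} = \sqrt{444} = 2 \sqrt{111} \approx 21.071$)
$w = 151271$ ($w = -61549 - -212820 = -61549 + 212820 = 151271$)
$f{\left(X \right)} = \frac{4}{3} + \frac{4 X \sqrt{111}}{3}$ ($f{\left(X \right)} = \frac{4}{3} + \frac{2 \sqrt{111} \left(X + X\right)}{3} = \frac{4}{3} + \frac{2 \sqrt{111} \cdot 2 X}{3} = \frac{4}{3} + \frac{4 X \sqrt{111}}{3}$)
$f{\left(-675 \right)} + w = \left(\frac{4}{3} + \frac{4}{3} \left(-675\right) \sqrt{111}\right) + 151271 = \left(\frac{4}{3} - 900 \sqrt{111}\right) + 151271 = \frac{453817}{3} - 900 \sqrt{111}$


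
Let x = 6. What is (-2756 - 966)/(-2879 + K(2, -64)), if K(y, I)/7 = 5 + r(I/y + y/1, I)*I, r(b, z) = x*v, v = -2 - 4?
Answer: -1861/6642 ≈ -0.28019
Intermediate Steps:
v = -6
r(b, z) = -36 (r(b, z) = 6*(-6) = -36)
K(y, I) = 35 - 252*I (K(y, I) = 7*(5 - 36*I) = 35 - 252*I)
(-2756 - 966)/(-2879 + K(2, -64)) = (-2756 - 966)/(-2879 + (35 - 252*(-64))) = -3722/(-2879 + (35 + 16128)) = -3722/(-2879 + 16163) = -3722/13284 = -3722*1/13284 = -1861/6642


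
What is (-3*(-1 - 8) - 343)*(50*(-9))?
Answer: 142200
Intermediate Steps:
(-3*(-1 - 8) - 343)*(50*(-9)) = (-3*(-9) - 343)*(-450) = (27 - 343)*(-450) = -316*(-450) = 142200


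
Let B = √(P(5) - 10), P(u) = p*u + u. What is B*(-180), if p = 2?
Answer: -180*√5 ≈ -402.49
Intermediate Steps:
P(u) = 3*u (P(u) = 2*u + u = 3*u)
B = √5 (B = √(3*5 - 10) = √(15 - 10) = √5 ≈ 2.2361)
B*(-180) = √5*(-180) = -180*√5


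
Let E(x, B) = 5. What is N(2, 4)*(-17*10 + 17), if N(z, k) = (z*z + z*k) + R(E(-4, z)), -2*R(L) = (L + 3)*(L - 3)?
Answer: -612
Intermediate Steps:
R(L) = -(-3 + L)*(3 + L)/2 (R(L) = -(L + 3)*(L - 3)/2 = -(3 + L)*(-3 + L)/2 = -(-3 + L)*(3 + L)/2)
N(z, k) = -8 + z² + k*z (N(z, k) = (z*z + z*k) + (9/2 - ½*5²) = (z² + k*z) + (9/2 - ½*25) = (z² + k*z) + (9/2 - 25/2) = (z² + k*z) - 8 = -8 + z² + k*z)
N(2, 4)*(-17*10 + 17) = (-8 + 2² + 4*2)*(-17*10 + 17) = (-8 + 4 + 8)*(-170 + 17) = 4*(-153) = -612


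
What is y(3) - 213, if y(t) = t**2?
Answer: -204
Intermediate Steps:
y(3) - 213 = 3**2 - 213 = 9 - 213 = -204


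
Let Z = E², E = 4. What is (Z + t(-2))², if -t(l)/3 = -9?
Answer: 1849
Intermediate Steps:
t(l) = 27 (t(l) = -3*(-9) = 27)
Z = 16 (Z = 4² = 16)
(Z + t(-2))² = (16 + 27)² = 43² = 1849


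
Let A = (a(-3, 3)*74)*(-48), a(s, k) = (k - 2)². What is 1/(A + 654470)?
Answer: 1/650918 ≈ 1.5363e-6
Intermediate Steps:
a(s, k) = (-2 + k)²
A = -3552 (A = ((-2 + 3)²*74)*(-48) = (1²*74)*(-48) = (1*74)*(-48) = 74*(-48) = -3552)
1/(A + 654470) = 1/(-3552 + 654470) = 1/650918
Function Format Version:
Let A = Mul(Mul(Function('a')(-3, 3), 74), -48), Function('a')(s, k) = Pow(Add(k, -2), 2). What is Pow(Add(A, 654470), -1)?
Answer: Rational(1, 650918) ≈ 1.5363e-6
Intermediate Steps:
Function('a')(s, k) = Pow(Add(-2, k), 2)
A = -3552 (A = Mul(Mul(Pow(Add(-2, 3), 2), 74), -48) = Mul(Mul(Pow(1, 2), 74), -48) = Mul(Mul(1, 74), -48) = Mul(74, -48) = -3552)
Pow(Add(A, 654470), -1) = Pow(Add(-3552, 654470), -1) = Pow(650918, -1) = Rational(1, 650918)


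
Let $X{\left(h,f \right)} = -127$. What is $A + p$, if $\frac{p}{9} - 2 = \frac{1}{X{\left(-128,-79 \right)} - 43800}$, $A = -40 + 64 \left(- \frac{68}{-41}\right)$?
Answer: $\frac{151547781}{1801007} \approx 84.146$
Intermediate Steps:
$A = \frac{2712}{41}$ ($A = -40 + 64 \left(\left(-68\right) \left(- \frac{1}{41}\right)\right) = -40 + 64 \cdot \frac{68}{41} = -40 + \frac{4352}{41} = \frac{2712}{41} \approx 66.146$)
$p = \frac{790677}{43927}$ ($p = 18 + \frac{9}{-127 - 43800} = 18 + \frac{9}{-43927} = 18 + 9 \left(- \frac{1}{43927}\right) = 18 - \frac{9}{43927} = \frac{790677}{43927} \approx 18.0$)
$A + p = \frac{2712}{41} + \frac{790677}{43927} = \frac{151547781}{1801007}$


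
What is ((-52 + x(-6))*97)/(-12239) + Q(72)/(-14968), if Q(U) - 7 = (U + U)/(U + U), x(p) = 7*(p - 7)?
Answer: 25940402/22899169 ≈ 1.1328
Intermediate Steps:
x(p) = -49 + 7*p (x(p) = 7*(-7 + p) = -49 + 7*p)
Q(U) = 8 (Q(U) = 7 + (U + U)/(U + U) = 7 + (2*U)/((2*U)) = 7 + (2*U)*(1/(2*U)) = 7 + 1 = 8)
((-52 + x(-6))*97)/(-12239) + Q(72)/(-14968) = ((-52 + (-49 + 7*(-6)))*97)/(-12239) + 8/(-14968) = ((-52 + (-49 - 42))*97)*(-1/12239) + 8*(-1/14968) = ((-52 - 91)*97)*(-1/12239) - 1/1871 = -143*97*(-1/12239) - 1/1871 = -13871*(-1/12239) - 1/1871 = 13871/12239 - 1/1871 = 25940402/22899169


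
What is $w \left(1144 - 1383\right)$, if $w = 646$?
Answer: $-154394$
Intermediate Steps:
$w \left(1144 - 1383\right) = 646 \left(1144 - 1383\right) = 646 \left(-239\right) = -154394$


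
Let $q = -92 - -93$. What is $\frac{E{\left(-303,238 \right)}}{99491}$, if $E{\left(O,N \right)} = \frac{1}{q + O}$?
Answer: $- \frac{1}{30046282} \approx -3.3282 \cdot 10^{-8}$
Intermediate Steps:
$q = 1$ ($q = -92 + 93 = 1$)
$E{\left(O,N \right)} = \frac{1}{1 + O}$
$\frac{E{\left(-303,238 \right)}}{99491} = \frac{1}{\left(1 - 303\right) 99491} = \frac{1}{-302} \cdot \frac{1}{99491} = \left(- \frac{1}{302}\right) \frac{1}{99491} = - \frac{1}{30046282}$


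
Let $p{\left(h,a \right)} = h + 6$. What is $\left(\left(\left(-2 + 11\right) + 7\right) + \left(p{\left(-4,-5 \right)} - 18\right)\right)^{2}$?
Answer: $0$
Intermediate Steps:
$p{\left(h,a \right)} = 6 + h$
$\left(\left(\left(-2 + 11\right) + 7\right) + \left(p{\left(-4,-5 \right)} - 18\right)\right)^{2} = \left(\left(\left(-2 + 11\right) + 7\right) + \left(\left(6 - 4\right) - 18\right)\right)^{2} = \left(\left(9 + 7\right) + \left(2 - 18\right)\right)^{2} = \left(16 - 16\right)^{2} = 0^{2} = 0$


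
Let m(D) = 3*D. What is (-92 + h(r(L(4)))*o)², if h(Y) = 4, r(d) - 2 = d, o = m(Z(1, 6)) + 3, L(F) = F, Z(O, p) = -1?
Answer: 8464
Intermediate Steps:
o = 0 (o = 3*(-1) + 3 = -3 + 3 = 0)
r(d) = 2 + d
(-92 + h(r(L(4)))*o)² = (-92 + 4*0)² = (-92 + 0)² = (-92)² = 8464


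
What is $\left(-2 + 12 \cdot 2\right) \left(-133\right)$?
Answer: $-2926$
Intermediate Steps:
$\left(-2 + 12 \cdot 2\right) \left(-133\right) = \left(-2 + 24\right) \left(-133\right) = 22 \left(-133\right) = -2926$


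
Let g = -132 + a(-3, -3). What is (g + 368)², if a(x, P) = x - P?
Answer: 55696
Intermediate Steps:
g = -132 (g = -132 + (-3 - 1*(-3)) = -132 + (-3 + 3) = -132 + 0 = -132)
(g + 368)² = (-132 + 368)² = 236² = 55696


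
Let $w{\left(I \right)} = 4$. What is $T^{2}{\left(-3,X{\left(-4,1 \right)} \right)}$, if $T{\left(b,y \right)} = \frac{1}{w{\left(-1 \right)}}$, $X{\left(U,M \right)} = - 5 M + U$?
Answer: $\frac{1}{16} \approx 0.0625$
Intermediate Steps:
$X{\left(U,M \right)} = U - 5 M$
$T{\left(b,y \right)} = \frac{1}{4}$
$T^{2}{\left(-3,X{\left(-4,1 \right)} \right)} = \left(\frac{1}{4}\right)^{2} = \frac{1}{16}$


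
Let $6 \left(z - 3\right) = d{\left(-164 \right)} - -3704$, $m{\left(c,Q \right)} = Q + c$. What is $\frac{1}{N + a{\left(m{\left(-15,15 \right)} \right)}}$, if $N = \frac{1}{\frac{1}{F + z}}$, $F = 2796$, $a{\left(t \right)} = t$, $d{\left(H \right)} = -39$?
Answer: $\frac{6}{20459} \approx 0.00029327$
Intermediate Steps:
$z = \frac{3683}{6}$ ($z = 3 + \frac{-39 - -3704}{6} = 3 + \frac{-39 + 3704}{6} = 3 + \frac{1}{6} \cdot 3665 = 3 + \frac{3665}{6} = \frac{3683}{6} \approx 613.83$)
$N = \frac{20459}{6}$ ($N = \frac{1}{\frac{1}{2796 + \frac{3683}{6}}} = \frac{1}{\frac{1}{\frac{20459}{6}}} = \frac{1}{\frac{6}{20459}} = \frac{20459}{6} \approx 3409.8$)
$\frac{1}{N + a{\left(m{\left(-15,15 \right)} \right)}} = \frac{1}{\frac{20459}{6} + \left(15 - 15\right)} = \frac{1}{\frac{20459}{6} + 0} = \frac{1}{\frac{20459}{6}} = \frac{6}{20459}$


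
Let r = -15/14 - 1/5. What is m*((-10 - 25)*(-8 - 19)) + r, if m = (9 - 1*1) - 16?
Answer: -529289/70 ≈ -7561.3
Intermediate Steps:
m = -8 (m = (9 - 1) - 16 = 8 - 16 = -8)
r = -89/70 (r = -15*1/14 - 1*⅕ = -15/14 - ⅕ = -89/70 ≈ -1.2714)
m*((-10 - 25)*(-8 - 19)) + r = -8*(-10 - 25)*(-8 - 19) - 89/70 = -(-280)*(-27) - 89/70 = -8*945 - 89/70 = -7560 - 89/70 = -529289/70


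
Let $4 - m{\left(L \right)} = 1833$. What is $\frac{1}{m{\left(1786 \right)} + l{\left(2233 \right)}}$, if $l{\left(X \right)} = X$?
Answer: $\frac{1}{404} \approx 0.0024752$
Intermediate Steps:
$m{\left(L \right)} = -1829$ ($m{\left(L \right)} = 4 - 1833 = -1829$)
$\frac{1}{m{\left(1786 \right)} + l{\left(2233 \right)}} = \frac{1}{-1829 + 2233} = \frac{1}{404}$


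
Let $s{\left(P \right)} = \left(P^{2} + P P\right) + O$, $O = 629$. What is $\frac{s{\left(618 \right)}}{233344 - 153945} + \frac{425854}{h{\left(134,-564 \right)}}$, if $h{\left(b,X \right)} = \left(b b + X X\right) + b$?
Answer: $\frac{145409423234}{13346416107} \approx 10.895$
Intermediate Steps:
$h{\left(b,X \right)} = b + X^{2} + b^{2}$ ($h{\left(b,X \right)} = \left(b^{2} + X^{2}\right) + b = \left(X^{2} + b^{2}\right) + b = b + X^{2} + b^{2}$)
$s{\left(P \right)} = 629 + 2 P^{2}$ ($s{\left(P \right)} = \left(P^{2} + P P\right) + 629 = \left(P^{2} + P^{2}\right) + 629 = 2 P^{2} + 629 = 629 + 2 P^{2}$)
$\frac{s{\left(618 \right)}}{233344 - 153945} + \frac{425854}{h{\left(134,-564 \right)}} = \frac{629 + 2 \cdot 618^{2}}{233344 - 153945} + \frac{425854}{134 + \left(-564\right)^{2} + 134^{2}} = \frac{629 + 2 \cdot 381924}{233344 - 153945} + \frac{425854}{134 + 318096 + 17956} = \frac{629 + 763848}{79399} + \frac{425854}{336186} = 764477 \cdot \frac{1}{79399} + 425854 \cdot \frac{1}{336186} = \frac{764477}{79399} + \frac{212927}{168093} = \frac{145409423234}{13346416107}$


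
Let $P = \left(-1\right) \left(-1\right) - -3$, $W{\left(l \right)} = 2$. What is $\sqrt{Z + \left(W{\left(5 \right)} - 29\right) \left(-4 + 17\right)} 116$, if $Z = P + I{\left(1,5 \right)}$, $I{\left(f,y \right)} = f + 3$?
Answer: $812 i \sqrt{7} \approx 2148.4 i$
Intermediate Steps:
$P = 4$ ($P = 1 + 3 = 4$)
$I{\left(f,y \right)} = 3 + f$
$Z = 8$ ($Z = 4 + \left(3 + 1\right) = 4 + 4 = 8$)
$\sqrt{Z + \left(W{\left(5 \right)} - 29\right) \left(-4 + 17\right)} 116 = \sqrt{8 + \left(2 - 29\right) \left(-4 + 17\right)} 116 = \sqrt{8 - 351} \cdot 116 = \sqrt{-343} \cdot 116 = 7 i \sqrt{7} \cdot 116 = 812 i \sqrt{7}$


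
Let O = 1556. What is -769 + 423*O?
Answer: 657419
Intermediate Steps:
-769 + 423*O = -769 + 423*1556 = -769 + 658188 = 657419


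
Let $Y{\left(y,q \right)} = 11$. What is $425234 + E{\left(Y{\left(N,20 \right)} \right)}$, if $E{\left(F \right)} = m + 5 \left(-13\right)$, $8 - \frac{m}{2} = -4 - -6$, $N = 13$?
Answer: $425181$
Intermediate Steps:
$m = 12$ ($m = 16 - 2 \left(-4 - -6\right) = 16 - 2 \left(-4 + 6\right) = 16 - 4 = 12$)
$E{\left(F \right)} = -53$ ($E{\left(F \right)} = 12 + 5 \left(-13\right) = 12 - 65 = -53$)
$425234 + E{\left(Y{\left(N,20 \right)} \right)} = 425234 - 53 = 425181$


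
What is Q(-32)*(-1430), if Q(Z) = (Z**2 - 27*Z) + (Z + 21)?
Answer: -2684110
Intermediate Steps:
Q(Z) = 21 + Z**2 - 26*Z (Q(Z) = (Z**2 - 27*Z) + (21 + Z) = 21 + Z**2 - 26*Z)
Q(-32)*(-1430) = (21 + (-32)**2 - 26*(-32))*(-1430) = (21 + 1024 + 832)*(-1430) = 1877*(-1430) = -2684110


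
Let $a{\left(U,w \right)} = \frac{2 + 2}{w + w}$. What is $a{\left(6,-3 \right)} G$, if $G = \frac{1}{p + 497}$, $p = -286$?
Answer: $- \frac{2}{633} \approx -0.0031596$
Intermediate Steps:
$a{\left(U,w \right)} = \frac{2}{w}$ ($a{\left(U,w \right)} = \frac{4}{2 w} = 4 \frac{1}{2 w} = \frac{2}{w}$)
$G = \frac{1}{211}$ ($G = \frac{1}{-286 + 497} = \frac{1}{211} \approx 0.0047393$)
$a{\left(6,-3 \right)} G = \frac{2}{-3} \cdot \frac{1}{211} = 2 \left(- \frac{1}{3}\right) \frac{1}{211} = \left(- \frac{2}{3}\right) \frac{1}{211} = - \frac{2}{633}$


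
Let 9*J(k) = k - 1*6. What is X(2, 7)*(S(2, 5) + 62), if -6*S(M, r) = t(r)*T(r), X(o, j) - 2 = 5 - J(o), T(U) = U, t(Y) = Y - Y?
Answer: 4154/9 ≈ 461.56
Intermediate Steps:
t(Y) = 0
J(k) = -⅔ + k/9 (J(k) = (k - 1*6)/9 = (k - 6)/9 = (-6 + k)/9 = -⅔ + k/9)
X(o, j) = 23/3 - o/9 (X(o, j) = 2 + (5 - (-⅔ + o/9)) = 2 + (5 + (⅔ - o/9)) = 2 + (17/3 - o/9) = 23/3 - o/9)
S(M, r) = 0 (S(M, r) = -0*r = -⅙*0 = 0)
X(2, 7)*(S(2, 5) + 62) = (23/3 - ⅑*2)*(0 + 62) = (23/3 - 2/9)*62 = (67/9)*62 = 4154/9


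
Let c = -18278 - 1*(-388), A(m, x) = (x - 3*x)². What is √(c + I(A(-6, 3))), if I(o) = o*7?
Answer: I*√17638 ≈ 132.81*I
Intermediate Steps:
A(m, x) = 4*x² (A(m, x) = (-2*x)² = 4*x²)
c = -17890 (c = -18278 + 388 = -17890)
I(o) = 7*o
√(c + I(A(-6, 3))) = √(-17890 + 7*(4*3²)) = √(-17890 + 7*(4*9)) = √(-17890 + 7*36) = √(-17890 + 252) = √(-17638) = I*√17638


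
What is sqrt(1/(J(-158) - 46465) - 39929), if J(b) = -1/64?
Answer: I*sqrt(7206169561769737)/424823 ≈ 199.82*I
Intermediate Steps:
J(b) = -1/64 (J(b) = -1*1/64 = -1/64)
sqrt(1/(J(-158) - 46465) - 39929) = sqrt(1/(-1/64 - 46465) - 39929) = sqrt(1/(-2973761/64) - 39929) = sqrt(-64/2973761 - 39929) = sqrt(-118739303033/2973761) = I*sqrt(7206169561769737)/424823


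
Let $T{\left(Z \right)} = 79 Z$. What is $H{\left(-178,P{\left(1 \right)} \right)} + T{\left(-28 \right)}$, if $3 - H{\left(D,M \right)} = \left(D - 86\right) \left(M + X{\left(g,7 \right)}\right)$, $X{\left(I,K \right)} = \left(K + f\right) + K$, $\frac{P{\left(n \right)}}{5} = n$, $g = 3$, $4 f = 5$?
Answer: $3137$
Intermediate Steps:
$f = \frac{5}{4}$ ($f = \frac{1}{4} \cdot 5 = \frac{5}{4} \approx 1.25$)
$P{\left(n \right)} = 5 n$
$X{\left(I,K \right)} = \frac{5}{4} + 2 K$ ($X{\left(I,K \right)} = \left(K + \frac{5}{4}\right) + K = \left(\frac{5}{4} + K\right) + K = \frac{5}{4} + 2 K$)
$H{\left(D,M \right)} = 3 - \left(-86 + D\right) \left(\frac{61}{4} + M\right)$ ($H{\left(D,M \right)} = 3 - \left(D - 86\right) \left(M + \left(\frac{5}{4} + 2 \cdot 7\right)\right) = 3 - \left(-86 + D\right) \left(M + \left(\frac{5}{4} + 14\right)\right) = 3 - \left(-86 + D\right) \left(M + \frac{61}{4}\right) = 3 - \left(-86 + D\right) \left(\frac{61}{4} + M\right)$)
$H{\left(-178,P{\left(1 \right)} \right)} + T{\left(-28 \right)} = \left(\frac{2629}{2} + 86 \cdot 5 \cdot 1 - - \frac{5429}{2} - - 178 \cdot 5 \cdot 1\right) + 79 \left(-28\right) = \left(\frac{2629}{2} + 86 \cdot 5 + \frac{5429}{2} - \left(-178\right) 5\right) - 2212 = \left(\frac{2629}{2} + 430 + \frac{5429}{2} + 890\right) - 2212 = 5349 - 2212 = 3137$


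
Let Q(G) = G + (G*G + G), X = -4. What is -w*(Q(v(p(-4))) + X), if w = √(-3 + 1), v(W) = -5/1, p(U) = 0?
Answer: -11*I*√2 ≈ -15.556*I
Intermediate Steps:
v(W) = -5 (v(W) = -5*1 = -5)
Q(G) = G² + 2*G (Q(G) = G + (G² + G) = G + (G + G²) = G² + 2*G)
w = I*√2 (w = √(-2) = I*√2 ≈ 1.4142*I)
-w*(Q(v(p(-4))) + X) = -I*√2*(-5*(2 - 5) - 4) = -I*√2*(-5*(-3) - 4) = -I*√2*(15 - 4) = -I*√2*11 = -11*I*√2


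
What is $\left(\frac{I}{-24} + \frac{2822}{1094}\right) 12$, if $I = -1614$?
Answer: $\frac{458361}{547} \approx 837.95$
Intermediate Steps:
$\left(\frac{I}{-24} + \frac{2822}{1094}\right) 12 = \left(- \frac{1614}{-24} + \frac{2822}{1094}\right) 12 = \left(\left(-1614\right) \left(- \frac{1}{24}\right) + 2822 \cdot \frac{1}{1094}\right) 12 = \left(\frac{269}{4} + \frac{1411}{547}\right) 12 = \frac{152787}{2188} \cdot 12 = \frac{458361}{547}$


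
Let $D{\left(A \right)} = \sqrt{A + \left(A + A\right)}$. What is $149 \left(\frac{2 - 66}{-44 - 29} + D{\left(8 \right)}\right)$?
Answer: $\frac{9536}{73} + 298 \sqrt{6} \approx 860.58$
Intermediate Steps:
$D{\left(A \right)} = \sqrt{3} \sqrt{A}$ ($D{\left(A \right)} = \sqrt{A + 2 A} = \sqrt{3 A} = \sqrt{3} \sqrt{A}$)
$149 \left(\frac{2 - 66}{-44 - 29} + D{\left(8 \right)}\right) = 149 \left(\frac{2 - 66}{-44 - 29} + \sqrt{3} \sqrt{8}\right) = 149 \left(- \frac{64}{-73} + \sqrt{3} \cdot 2 \sqrt{2}\right) = 149 \left(\left(-64\right) \left(- \frac{1}{73}\right) + 2 \sqrt{6}\right) = 149 \left(\frac{64}{73} + 2 \sqrt{6}\right) = \frac{9536}{73} + 298 \sqrt{6}$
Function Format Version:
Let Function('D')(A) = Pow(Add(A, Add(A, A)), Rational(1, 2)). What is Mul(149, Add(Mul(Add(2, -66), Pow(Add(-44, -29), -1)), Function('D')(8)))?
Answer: Add(Rational(9536, 73), Mul(298, Pow(6, Rational(1, 2)))) ≈ 860.58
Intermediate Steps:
Function('D')(A) = Mul(Pow(3, Rational(1, 2)), Pow(A, Rational(1, 2))) (Function('D')(A) = Pow(Add(A, Mul(2, A)), Rational(1, 2)) = Pow(Mul(3, A), Rational(1, 2)) = Mul(Pow(3, Rational(1, 2)), Pow(A, Rational(1, 2))))
Mul(149, Add(Mul(Add(2, -66), Pow(Add(-44, -29), -1)), Function('D')(8))) = Mul(149, Add(Mul(Add(2, -66), Pow(Add(-44, -29), -1)), Mul(Pow(3, Rational(1, 2)), Pow(8, Rational(1, 2))))) = Mul(149, Add(Mul(-64, Pow(-73, -1)), Mul(Pow(3, Rational(1, 2)), Mul(2, Pow(2, Rational(1, 2)))))) = Mul(149, Add(Mul(-64, Rational(-1, 73)), Mul(2, Pow(6, Rational(1, 2))))) = Mul(149, Add(Rational(64, 73), Mul(2, Pow(6, Rational(1, 2))))) = Add(Rational(9536, 73), Mul(298, Pow(6, Rational(1, 2))))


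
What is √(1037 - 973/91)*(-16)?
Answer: -16*√173446/13 ≈ -512.58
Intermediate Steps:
√(1037 - 973/91)*(-16) = √(1037 - 973*1/91)*(-16) = √(1037 - 139/13)*(-16) = √(13342/13)*(-16) = (√173446/13)*(-16) = -16*√173446/13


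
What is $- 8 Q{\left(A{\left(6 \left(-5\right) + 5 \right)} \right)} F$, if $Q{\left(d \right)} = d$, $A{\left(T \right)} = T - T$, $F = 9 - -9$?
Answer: $0$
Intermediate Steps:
$F = 18$ ($F = 9 + 9 = 18$)
$A{\left(T \right)} = 0$
$- 8 Q{\left(A{\left(6 \left(-5\right) + 5 \right)} \right)} F = \left(-8\right) 0 \cdot 18 = 0 \cdot 18 = 0$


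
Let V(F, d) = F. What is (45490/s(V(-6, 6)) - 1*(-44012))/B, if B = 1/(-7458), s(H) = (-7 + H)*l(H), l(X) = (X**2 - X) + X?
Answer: -12773146309/39 ≈ -3.2752e+8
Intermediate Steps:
l(X) = X**2
s(H) = H**2*(-7 + H) (s(H) = (-7 + H)*H**2 = H**2*(-7 + H))
B = -1/7458 ≈ -0.00013408
(45490/s(V(-6, 6)) - 1*(-44012))/B = (45490/(((-6)**2*(-7 - 6))) - 1*(-44012))/(-1/7458) = (45490/((36*(-13))) + 44012)*(-7458) = (45490/(-468) + 44012)*(-7458) = (45490*(-1/468) + 44012)*(-7458) = (-22745/234 + 44012)*(-7458) = (10276063/234)*(-7458) = -12773146309/39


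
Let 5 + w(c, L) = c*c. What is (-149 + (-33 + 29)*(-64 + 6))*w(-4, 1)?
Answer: 913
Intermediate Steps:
w(c, L) = -5 + c² (w(c, L) = -5 + c*c = -5 + c²)
(-149 + (-33 + 29)*(-64 + 6))*w(-4, 1) = (-149 + (-33 + 29)*(-64 + 6))*(-5 + (-4)²) = (-149 - 4*(-58))*(-5 + 16) = (-149 + 232)*11 = 83*11 = 913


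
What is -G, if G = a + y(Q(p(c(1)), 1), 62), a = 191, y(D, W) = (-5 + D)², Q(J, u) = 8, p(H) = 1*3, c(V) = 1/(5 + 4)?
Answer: -200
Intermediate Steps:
c(V) = ⅑ (c(V) = 1/9 = ⅑)
p(H) = 3
G = 200 (G = 191 + (-5 + 8)² = 191 + 3² = 191 + 9 = 200)
-G = -1*200 = -200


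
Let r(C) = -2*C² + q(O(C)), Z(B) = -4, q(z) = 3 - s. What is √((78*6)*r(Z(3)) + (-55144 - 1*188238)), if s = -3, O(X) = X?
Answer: 5*I*√10222 ≈ 505.52*I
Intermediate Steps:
q(z) = 6 (q(z) = 3 - 1*(-3) = 3 + 3 = 6)
r(C) = 6 - 2*C² (r(C) = -2*C² + 6 = 6 - 2*C²)
√((78*6)*r(Z(3)) + (-55144 - 1*188238)) = √((78*6)*(6 - 2*(-4)²) + (-55144 - 1*188238)) = √(468*(6 - 2*16) + (-55144 - 188238)) = √(468*(6 - 32) - 243382) = √(468*(-26) - 243382) = √(-12168 - 243382) = √(-255550) = 5*I*√10222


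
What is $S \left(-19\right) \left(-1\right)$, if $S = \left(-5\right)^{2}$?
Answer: $475$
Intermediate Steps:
$S = 25$
$S \left(-19\right) \left(-1\right) = 25 \left(-19\right) \left(-1\right) = \left(-475\right) \left(-1\right) = 475$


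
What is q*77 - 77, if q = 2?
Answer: 77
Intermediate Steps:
q*77 - 77 = 2*77 - 77 = 154 - 77 = 77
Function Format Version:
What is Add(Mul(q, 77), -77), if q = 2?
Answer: 77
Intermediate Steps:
Add(Mul(q, 77), -77) = Add(Mul(2, 77), -77) = Add(154, -77) = 77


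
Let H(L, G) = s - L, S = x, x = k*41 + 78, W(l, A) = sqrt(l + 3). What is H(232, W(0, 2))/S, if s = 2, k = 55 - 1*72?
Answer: 230/619 ≈ 0.37157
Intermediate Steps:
k = -17 (k = 55 - 72 = -17)
W(l, A) = sqrt(3 + l)
x = -619 (x = -17*41 + 78 = -697 + 78 = -619)
S = -619
H(L, G) = 2 - L
H(232, W(0, 2))/S = (2 - 1*232)/(-619) = (2 - 232)*(-1/619) = -230*(-1/619) = 230/619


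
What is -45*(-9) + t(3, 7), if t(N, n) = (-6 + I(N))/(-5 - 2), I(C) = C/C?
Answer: 2840/7 ≈ 405.71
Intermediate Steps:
I(C) = 1
t(N, n) = 5/7 (t(N, n) = (-6 + 1)/(-5 - 2) = -5/(-7) = -5*(-⅐) = 5/7)
-45*(-9) + t(3, 7) = -45*(-9) + 5/7 = 405 + 5/7 = 2840/7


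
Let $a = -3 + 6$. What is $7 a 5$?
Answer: $105$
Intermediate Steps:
$a = 3$
$7 a 5 = 7 \cdot 3 \cdot 5 = 21 \cdot 5 = 105$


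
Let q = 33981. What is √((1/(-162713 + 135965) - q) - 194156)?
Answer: I*√4533940898411/4458 ≈ 477.64*I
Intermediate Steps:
√((1/(-162713 + 135965) - q) - 194156) = √((1/(-162713 + 135965) - 1*33981) - 194156) = √((1/(-26748) - 33981) - 194156) = √((-1/26748 - 33981) - 194156) = √(-908923789/26748 - 194156) = √(-6102208477/26748) = I*√4533940898411/4458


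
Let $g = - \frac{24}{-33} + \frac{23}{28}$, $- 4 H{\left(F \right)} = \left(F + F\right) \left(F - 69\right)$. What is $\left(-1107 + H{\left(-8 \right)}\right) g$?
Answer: $- \frac{674955}{308} \approx -2191.4$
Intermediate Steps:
$H{\left(F \right)} = - \frac{F \left(-69 + F\right)}{2}$ ($H{\left(F \right)} = - \frac{\left(F + F\right) \left(F - 69\right)}{4} = - \frac{2 F \left(-69 + F\right)}{4} = - \frac{F \left(-69 + F\right)}{2}$)
$g = \frac{477}{308}$ ($g = \left(-24\right) \left(- \frac{1}{33}\right) + 23 \cdot \frac{1}{28} = \frac{8}{11} + \frac{23}{28} = \frac{477}{308} \approx 1.5487$)
$\left(-1107 + H{\left(-8 \right)}\right) g = \left(-1107 + \frac{1}{2} \left(-8\right) \left(69 - -8\right)\right) \frac{477}{308} = \left(-1107 + \frac{1}{2} \left(-8\right) \left(69 + 8\right)\right) \frac{477}{308} = \left(-1107 + \frac{1}{2} \left(-8\right) 77\right) \frac{477}{308} = \left(-1107 - 308\right) \frac{477}{308} = \left(-1415\right) \frac{477}{308} = - \frac{674955}{308}$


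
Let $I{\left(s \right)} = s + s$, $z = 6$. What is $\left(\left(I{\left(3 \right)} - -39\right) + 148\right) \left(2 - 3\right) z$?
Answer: $-1158$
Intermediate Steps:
$I{\left(s \right)} = 2 s$
$\left(\left(I{\left(3 \right)} - -39\right) + 148\right) \left(2 - 3\right) z = \left(\left(2 \cdot 3 - -39\right) + 148\right) \left(2 - 3\right) 6 = \left(\left(6 + 39\right) + 148\right) \left(\left(-1\right) 6\right) = \left(45 + 148\right) \left(-6\right) = 193 \left(-6\right) = -1158$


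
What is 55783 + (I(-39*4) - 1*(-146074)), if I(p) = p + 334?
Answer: 202035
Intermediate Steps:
I(p) = 334 + p
55783 + (I(-39*4) - 1*(-146074)) = 55783 + ((334 - 39*4) - 1*(-146074)) = 55783 + ((334 - 156) + 146074) = 55783 + (178 + 146074) = 55783 + 146252 = 202035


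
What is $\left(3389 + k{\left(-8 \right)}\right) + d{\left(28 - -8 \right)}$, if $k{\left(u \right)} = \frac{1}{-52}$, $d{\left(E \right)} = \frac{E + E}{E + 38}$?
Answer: $\frac{6522271}{1924} \approx 3390.0$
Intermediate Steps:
$d{\left(E \right)} = \frac{2 E}{38 + E}$
$k{\left(u \right)} = - \frac{1}{52}$
$\left(3389 + k{\left(-8 \right)}\right) + d{\left(28 - -8 \right)} = \left(3389 - \frac{1}{52}\right) + \frac{2 \left(28 - -8\right)}{38 + \left(28 - -8\right)} = \frac{176227}{52} + \frac{2 \left(28 + 8\right)}{38 + \left(28 + 8\right)} = \frac{176227}{52} + 2 \cdot 36 \frac{1}{38 + 36} = \frac{176227}{52} + 2 \cdot 36 \cdot \frac{1}{74} = \frac{176227}{52} + \frac{36}{37} = \frac{6522271}{1924}$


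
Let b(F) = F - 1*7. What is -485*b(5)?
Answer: 970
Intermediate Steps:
b(F) = -7 + F (b(F) = F - 7 = -7 + F)
-485*b(5) = -485*(-7 + 5) = -485*(-2) = 970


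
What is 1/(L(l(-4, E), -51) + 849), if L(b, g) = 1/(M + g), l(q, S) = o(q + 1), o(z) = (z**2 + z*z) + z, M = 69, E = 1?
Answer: 18/15283 ≈ 0.0011778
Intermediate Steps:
o(z) = z + 2*z**2 (o(z) = (z**2 + z**2) + z = 2*z**2 + z = z + 2*z**2)
l(q, S) = (1 + q)*(3 + 2*q) (l(q, S) = (q + 1)*(1 + 2*(q + 1)) = (1 + q)*(1 + 2*(1 + q)) = (1 + q)*(1 + (2 + 2*q)) = (1 + q)*(3 + 2*q))
L(b, g) = 1/(69 + g)
1/(L(l(-4, E), -51) + 849) = 1/(1/(69 - 51) + 849) = 1/(1/18 + 849) = 1/(15283/18) = 18/15283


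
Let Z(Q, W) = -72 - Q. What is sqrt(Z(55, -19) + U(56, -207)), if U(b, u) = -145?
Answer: 4*I*sqrt(17) ≈ 16.492*I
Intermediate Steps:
sqrt(Z(55, -19) + U(56, -207)) = sqrt((-72 - 1*55) - 145) = sqrt((-72 - 55) - 145) = sqrt(-127 - 145) = sqrt(-272) = 4*I*sqrt(17)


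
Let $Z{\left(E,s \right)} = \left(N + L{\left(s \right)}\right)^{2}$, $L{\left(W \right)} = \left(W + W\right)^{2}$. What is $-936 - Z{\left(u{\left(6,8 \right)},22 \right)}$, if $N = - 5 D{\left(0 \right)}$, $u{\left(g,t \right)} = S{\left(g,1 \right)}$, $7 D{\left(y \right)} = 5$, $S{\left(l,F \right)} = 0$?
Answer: $- \frac{183025593}{49} \approx -3.7352 \cdot 10^{6}$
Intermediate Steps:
$D{\left(y \right)} = \frac{5}{7}$ ($D{\left(y \right)} = \frac{1}{7} \cdot 5 = \frac{5}{7}$)
$u{\left(g,t \right)} = 0$
$L{\left(W \right)} = 4 W^{2}$ ($L{\left(W \right)} = \left(2 W\right)^{2} = 4 W^{2}$)
$N = - \frac{25}{7}$ ($N = \left(-5\right) \frac{5}{7} = - \frac{25}{7} \approx -3.5714$)
$Z{\left(E,s \right)} = \left(- \frac{25}{7} + 4 s^{2}\right)^{2}$
$-936 - Z{\left(u{\left(6,8 \right)},22 \right)} = -936 - \frac{\left(-25 + 28 \cdot 22^{2}\right)^{2}}{49} = -936 - \frac{\left(-25 + 28 \cdot 484\right)^{2}}{49} = -936 - \frac{\left(-25 + 13552\right)^{2}}{49} = -936 - \frac{13527^{2}}{49} = -936 - \frac{1}{49} \cdot 182979729 = -936 - \frac{182979729}{49} = - \frac{183025593}{49}$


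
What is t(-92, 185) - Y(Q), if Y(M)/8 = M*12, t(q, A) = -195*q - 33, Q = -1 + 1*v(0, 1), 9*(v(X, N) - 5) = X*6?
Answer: 17523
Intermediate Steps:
v(X, N) = 5 + 2*X/3 (v(X, N) = 5 + (X*6)/9 = 5 + (6*X)/9 = 5 + 2*X/3)
Q = 4 (Q = -1 + 1*(5 + (⅔)*0) = -1 + 1*(5 + 0) = -1 + 1*5 = -1 + 5 = 4)
t(q, A) = -33 - 195*q
Y(M) = 96*M (Y(M) = 8*(M*12) = 8*(12*M) = 96*M)
t(-92, 185) - Y(Q) = (-33 - 195*(-92)) - 96*4 = (-33 + 17940) - 1*384 = 17907 - 384 = 17523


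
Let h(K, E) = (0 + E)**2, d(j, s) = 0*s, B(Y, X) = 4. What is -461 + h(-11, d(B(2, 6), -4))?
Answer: -461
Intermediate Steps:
d(j, s) = 0
h(K, E) = E**2
-461 + h(-11, d(B(2, 6), -4)) = -461 + 0**2 = -461 + 0 = -461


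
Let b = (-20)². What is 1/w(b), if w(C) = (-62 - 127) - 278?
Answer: -1/467 ≈ -0.0021413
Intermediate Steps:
b = 400
w(C) = -467 (w(C) = -189 - 278 = -467)
1/w(b) = 1/(-467) = -1/467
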